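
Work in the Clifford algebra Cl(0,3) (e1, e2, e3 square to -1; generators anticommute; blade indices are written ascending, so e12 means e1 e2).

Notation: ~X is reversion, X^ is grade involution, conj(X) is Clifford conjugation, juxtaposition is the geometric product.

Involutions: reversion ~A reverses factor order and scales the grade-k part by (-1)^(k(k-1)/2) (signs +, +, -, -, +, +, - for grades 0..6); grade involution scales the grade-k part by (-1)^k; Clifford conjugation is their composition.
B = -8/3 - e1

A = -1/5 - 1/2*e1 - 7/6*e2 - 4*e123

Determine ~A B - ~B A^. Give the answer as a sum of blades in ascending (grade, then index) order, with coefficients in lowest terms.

first term: 1/30 + 23/15*e1 + 28/9*e2 - 7/6*e12 + 4*e23 - 32/3*e123
second term: 31/30 - 17/15*e1 - 28/9*e2 - 7/6*e12 + 4*e23 - 32/3*e123
Answer: -1 + 8/3*e1 + 56/9*e2


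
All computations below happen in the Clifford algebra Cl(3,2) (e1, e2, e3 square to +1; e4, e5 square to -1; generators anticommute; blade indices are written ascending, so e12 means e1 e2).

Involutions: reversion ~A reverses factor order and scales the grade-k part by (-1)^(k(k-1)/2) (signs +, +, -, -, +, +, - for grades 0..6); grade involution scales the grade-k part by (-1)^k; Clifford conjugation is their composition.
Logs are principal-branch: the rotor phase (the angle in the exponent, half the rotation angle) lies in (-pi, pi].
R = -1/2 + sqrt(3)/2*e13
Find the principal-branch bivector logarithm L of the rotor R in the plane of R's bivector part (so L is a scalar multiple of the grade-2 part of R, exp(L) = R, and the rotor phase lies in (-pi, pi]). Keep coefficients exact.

The scalar part of R is -1/2, and that scalar determines the rotor phase on the principal branch; recovering the unit plane as bivector-part over sine of the phase gives L = phase * plane.
Concretely: cos(phase) = -1/2 gives phase = ±2*pi/3, and since phase/sin(phase) is even the sign is immaterial: L = (phase/sin(phase)) * <R>_2 = (4*sqrt(3)*pi/9) * <R>_2.
Answer: 2*pi/3*e13


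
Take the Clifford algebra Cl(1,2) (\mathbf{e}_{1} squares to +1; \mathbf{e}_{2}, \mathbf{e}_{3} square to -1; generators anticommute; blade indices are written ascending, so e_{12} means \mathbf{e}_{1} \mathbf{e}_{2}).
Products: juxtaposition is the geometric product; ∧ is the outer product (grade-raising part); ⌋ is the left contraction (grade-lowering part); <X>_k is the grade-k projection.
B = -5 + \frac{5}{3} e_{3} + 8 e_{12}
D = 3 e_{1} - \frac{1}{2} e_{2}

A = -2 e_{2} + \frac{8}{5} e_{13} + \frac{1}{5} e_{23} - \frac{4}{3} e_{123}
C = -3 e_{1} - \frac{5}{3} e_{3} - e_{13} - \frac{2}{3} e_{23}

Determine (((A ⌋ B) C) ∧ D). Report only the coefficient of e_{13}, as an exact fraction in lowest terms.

step 1: -16 e_{1}
step 2: 48 + 16 e_{3} + \frac{80}{3} e_{13} + \frac{32}{3} e_{123}
step 3: 144 e_{1} - 24 e_{2} - 48 e_{13} + 8 e_{23} + \frac{40}{3} e_{123}
Answer: -48


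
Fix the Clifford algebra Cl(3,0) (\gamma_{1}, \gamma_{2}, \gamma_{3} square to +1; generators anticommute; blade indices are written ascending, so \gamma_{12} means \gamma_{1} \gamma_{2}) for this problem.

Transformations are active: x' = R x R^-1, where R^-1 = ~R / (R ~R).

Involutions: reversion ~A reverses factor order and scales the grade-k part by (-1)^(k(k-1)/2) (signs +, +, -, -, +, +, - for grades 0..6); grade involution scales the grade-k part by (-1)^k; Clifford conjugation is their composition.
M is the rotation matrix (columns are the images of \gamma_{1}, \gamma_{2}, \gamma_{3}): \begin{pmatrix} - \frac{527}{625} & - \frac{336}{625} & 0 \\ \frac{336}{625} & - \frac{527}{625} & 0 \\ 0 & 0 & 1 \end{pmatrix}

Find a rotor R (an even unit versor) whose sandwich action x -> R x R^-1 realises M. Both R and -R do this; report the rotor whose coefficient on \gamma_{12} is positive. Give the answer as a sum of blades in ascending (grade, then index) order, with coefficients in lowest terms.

Method: write R = a + b12*\gamma_{12} + b13*\gamma_{13} + b23*\gamma_{23} with a^2 + b12^2 + b13^2 + b23^2 = 1 (so R^-1 = ~R). Expanding the columns R e_j ~R gives tr M = 4a^2 - 1 and, from the antisymmetric part, M21 - M12 = -4a*b12, M13 - M31 = 4a*b13, M32 - M23 = -4a*b23.
Here tr M = -\frac{429}{625}, so a^2 = (1 + tr M)/4 = \frac{49}{625} and a = ±\frac{7}{25}. Taking a = \frac{7}{25}: M21 - M12 = \frac{672}{625}, M13 - M31 = 0, M32 - M23 = 0, giving b12 = -\frac{24}{25}, b13 = 0, b23 = 0, i.e. R = \frac{7}{25} - \frac{24}{25} \gamma_{12}.
Its \gamma_{12} coefficient is negative, so report the other preimage -R.
Answer: -\frac{7}{25} + \frac{24}{25} \gamma_{12}. Uniqueness: Spin(3) -> SO(3) maps R and -R to the same rotation of trace -\frac{429}{625}; fixing the sign of the \gamma_{12} coefficient removes the ambiguity.


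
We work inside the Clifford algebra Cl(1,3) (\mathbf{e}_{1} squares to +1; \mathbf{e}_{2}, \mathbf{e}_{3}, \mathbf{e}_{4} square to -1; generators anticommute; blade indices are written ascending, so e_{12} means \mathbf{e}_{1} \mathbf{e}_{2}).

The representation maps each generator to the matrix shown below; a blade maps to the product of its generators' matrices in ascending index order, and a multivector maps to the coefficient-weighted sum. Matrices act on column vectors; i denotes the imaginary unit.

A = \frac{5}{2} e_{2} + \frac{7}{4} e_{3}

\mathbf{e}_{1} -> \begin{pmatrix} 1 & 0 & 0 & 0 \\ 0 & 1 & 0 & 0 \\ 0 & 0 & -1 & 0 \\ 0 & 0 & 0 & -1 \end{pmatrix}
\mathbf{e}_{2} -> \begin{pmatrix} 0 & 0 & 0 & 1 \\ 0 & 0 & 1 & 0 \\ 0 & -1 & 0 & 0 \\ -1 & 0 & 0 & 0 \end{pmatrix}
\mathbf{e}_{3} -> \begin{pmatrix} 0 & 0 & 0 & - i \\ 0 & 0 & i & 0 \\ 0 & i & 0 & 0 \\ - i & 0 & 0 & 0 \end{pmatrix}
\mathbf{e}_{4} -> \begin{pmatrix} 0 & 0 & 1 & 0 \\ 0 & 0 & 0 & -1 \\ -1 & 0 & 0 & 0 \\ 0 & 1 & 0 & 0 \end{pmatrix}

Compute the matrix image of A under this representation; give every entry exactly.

M = (\frac{5}{2})*rho(e_{2}) + (\frac{7}{4})*rho(e_{3}), summed entrywise:
Answer: \begin{pmatrix} 0 & 0 & 0 & \frac{5}{2} - \frac{7 i}{4} \\ 0 & 0 & \frac{5}{2} + \frac{7 i}{4} & 0 \\ 0 & - \frac{5}{2} + \frac{7 i}{4} & 0 & 0 \\ - \frac{5}{2} - \frac{7 i}{4} & 0 & 0 & 0 \end{pmatrix}


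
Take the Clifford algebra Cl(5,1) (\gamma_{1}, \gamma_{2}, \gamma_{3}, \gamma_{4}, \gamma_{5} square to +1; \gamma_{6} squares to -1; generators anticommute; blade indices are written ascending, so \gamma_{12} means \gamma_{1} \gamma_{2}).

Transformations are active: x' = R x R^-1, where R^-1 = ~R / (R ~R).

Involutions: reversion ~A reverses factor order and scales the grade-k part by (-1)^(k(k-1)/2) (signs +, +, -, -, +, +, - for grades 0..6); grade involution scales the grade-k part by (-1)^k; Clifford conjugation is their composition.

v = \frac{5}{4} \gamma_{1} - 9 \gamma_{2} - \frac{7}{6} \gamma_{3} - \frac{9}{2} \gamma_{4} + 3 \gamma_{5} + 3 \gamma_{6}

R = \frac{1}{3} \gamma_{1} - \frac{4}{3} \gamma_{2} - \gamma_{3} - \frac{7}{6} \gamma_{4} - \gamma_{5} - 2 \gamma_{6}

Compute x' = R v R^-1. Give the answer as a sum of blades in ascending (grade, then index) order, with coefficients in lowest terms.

~R = \frac{1}{3} \gamma_{1} - \frac{4}{3} \gamma_{2} - \gamma_{3} - \frac{7}{6} \gamma_{4} - \gamma_{5} - 2 \gamma_{6}, and R ~R = \frac{5}{4}, so R^-1 = ~R / (\frac{5}{4}).
R v = \frac{131}{6} - \frac{4}{3} \gamma_{12} + \frac{31}{36} \gamma_{13} - \frac{1}{24} \gamma_{14} + \frac{9}{4} \gamma_{15} + \frac{7}{2} \gamma_{16} - \frac{67}{9} \gamma_{23} - \frac{9}{2} \gamma_{24} - 13 \gamma_{25} - 22 \gamma_{26} + \frac{113}{36} \gamma_{34} - \frac{25}{6} \gamma_{35} - \frac{16}{3} \gamma_{36} - 8 \gamma_{45} - \frac{25}{2} \gamma_{46} + 3 \gamma_{56}
Answer: \frac{1871}{180} \gamma_{1} - \frac{1691}{45} \gamma_{2} - \frac{1013}{30} \gamma_{3} - \frac{3263}{90} \gamma_{4} - \frac{569}{15} \gamma_{5} - \frac{1093}{15} \gamma_{6}


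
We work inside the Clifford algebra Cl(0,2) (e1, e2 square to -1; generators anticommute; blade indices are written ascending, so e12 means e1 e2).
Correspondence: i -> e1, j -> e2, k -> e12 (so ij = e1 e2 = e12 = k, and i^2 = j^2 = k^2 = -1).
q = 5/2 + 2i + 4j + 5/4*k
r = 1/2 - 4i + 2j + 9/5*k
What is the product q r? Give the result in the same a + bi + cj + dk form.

In blades: q = 5/2 + 2*e1 + 4*e2 + 5/4*e12, r = 1/2 - 4*e1 + 2*e2 + 9/5*e12.
Distribute q over r term by term (generator squares from the signature, products reordered to ascending indices): (5/2)*r = 5/4 - 10*e1 + 5*e2 + 9/2*e12; (2*e1)*r = 8 + e1 - 18/5*e2 + 4*e12; (4*e2)*r = -8 + 36/5*e1 + 2*e2 + 16*e12; (5/4*e12)*r = -9/4 - 5/2*e1 - 5*e2 + 5/8*e12.
Sum: -1 - 43/10*e1 - 8/5*e2 + 201/8*e12; translating back through the correspondence:
Answer: -1 - 43/10*i - 8/5*j + 201/8*k


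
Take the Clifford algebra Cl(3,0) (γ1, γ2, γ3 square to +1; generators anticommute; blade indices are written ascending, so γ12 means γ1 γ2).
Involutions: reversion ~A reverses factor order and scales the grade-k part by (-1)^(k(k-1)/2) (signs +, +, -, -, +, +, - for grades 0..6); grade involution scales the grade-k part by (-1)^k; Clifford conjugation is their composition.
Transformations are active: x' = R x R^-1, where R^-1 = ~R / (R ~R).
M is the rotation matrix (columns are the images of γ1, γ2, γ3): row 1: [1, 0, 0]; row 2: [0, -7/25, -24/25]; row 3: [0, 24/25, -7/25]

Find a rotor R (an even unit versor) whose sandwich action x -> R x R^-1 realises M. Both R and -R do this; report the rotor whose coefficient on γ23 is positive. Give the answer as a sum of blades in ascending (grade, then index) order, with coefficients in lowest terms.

Method: write R = a + b12*γ12 + b13*γ13 + b23*γ23 with a^2 + b12^2 + b13^2 + b23^2 = 1 (so R^-1 = ~R). Expanding the columns R e_j ~R gives tr M = 4a^2 - 1 and, from the antisymmetric part, M21 - M12 = -4a*b12, M13 - M31 = 4a*b13, M32 - M23 = -4a*b23.
Here tr M = 11/25, so a^2 = (1 + tr M)/4 = 9/25 and a = ±3/5. Taking a = 3/5: M21 - M12 = 0, M13 - M31 = 0, M32 - M23 = 48/25, giving b12 = 0, b13 = 0, b23 = -4/5, i.e. R = 3/5 - 4/5*γ23.
Its γ23 coefficient is negative, so report the other preimage -R.
Answer: -3/5 + 4/5*γ23. Key observation: the double cover Spin(3) -> SO(3) sends R and -R to the same matrix (trace 11/25 here), so the stated sign of the γ23 coefficient is what selects one sheet.


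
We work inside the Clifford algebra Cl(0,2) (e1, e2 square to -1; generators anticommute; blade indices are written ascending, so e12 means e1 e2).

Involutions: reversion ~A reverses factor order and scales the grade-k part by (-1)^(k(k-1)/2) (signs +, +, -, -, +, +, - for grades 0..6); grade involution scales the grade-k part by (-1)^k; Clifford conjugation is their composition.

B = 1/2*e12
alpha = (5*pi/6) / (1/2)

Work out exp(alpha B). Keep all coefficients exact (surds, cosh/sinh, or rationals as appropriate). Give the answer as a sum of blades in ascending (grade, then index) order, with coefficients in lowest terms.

B^2 = (1/2)^2*(e12)^2 = 1/4*(-1) = -1/4 (a basis 2-blade squares to minus the product of its generators' squares).
B^2 = -1/4 — B^2 < 0, so the exponential closes trigonometrically: l = 1/2, alpha*l = 5*pi/6, so exp(alpha B) = cos(5*pi/6) + (sin(5*pi/6)/(1/2))*B = -sqrt(3)/2 + (1)*B.
Answer: -sqrt(3)/2 + 1/2*e12


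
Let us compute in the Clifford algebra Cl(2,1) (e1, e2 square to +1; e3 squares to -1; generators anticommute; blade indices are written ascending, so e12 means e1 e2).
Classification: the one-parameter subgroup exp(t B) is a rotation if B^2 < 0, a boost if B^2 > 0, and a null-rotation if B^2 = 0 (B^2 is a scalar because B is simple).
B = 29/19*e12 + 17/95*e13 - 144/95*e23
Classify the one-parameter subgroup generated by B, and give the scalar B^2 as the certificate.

B^2 term by term: the squares give (29/19)^2*(e12)^2 + (17/95)^2*(e13)^2 + (-144/95)^2*(e23)^2 = 841/361*(-1) + 289/9025*(+1) + 20736/9025*(+1) = 0 (each basis 2-blade squares to minus the product of its generators' squares); cross terms between blades sharing an index anticommute and cancel. So B^2 = 0.
Answer: null-rotation, certificate B^2 = 0. The class reads off the invariant scalar 0 directly.


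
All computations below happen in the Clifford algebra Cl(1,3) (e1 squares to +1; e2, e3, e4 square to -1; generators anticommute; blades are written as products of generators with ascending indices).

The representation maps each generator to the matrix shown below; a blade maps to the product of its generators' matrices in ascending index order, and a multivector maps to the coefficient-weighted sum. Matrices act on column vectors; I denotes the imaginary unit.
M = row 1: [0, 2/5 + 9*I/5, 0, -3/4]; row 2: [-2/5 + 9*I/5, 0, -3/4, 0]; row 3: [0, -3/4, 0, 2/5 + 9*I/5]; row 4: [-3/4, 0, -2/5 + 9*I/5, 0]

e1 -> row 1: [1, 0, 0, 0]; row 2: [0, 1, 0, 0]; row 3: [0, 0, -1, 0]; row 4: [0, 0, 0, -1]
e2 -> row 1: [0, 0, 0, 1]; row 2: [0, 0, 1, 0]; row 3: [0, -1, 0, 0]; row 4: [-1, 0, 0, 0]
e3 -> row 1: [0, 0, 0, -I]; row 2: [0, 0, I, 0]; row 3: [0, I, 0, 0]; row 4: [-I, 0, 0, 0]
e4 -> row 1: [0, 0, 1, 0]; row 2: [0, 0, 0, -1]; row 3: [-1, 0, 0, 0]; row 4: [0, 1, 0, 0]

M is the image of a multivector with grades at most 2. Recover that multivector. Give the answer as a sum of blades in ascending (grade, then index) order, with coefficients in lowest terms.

Method: the blade images are trace-orthogonal — tr(rho(e_A) rho(e_B)^-1) = 4 if A = B and 0 otherwise — and rho(e_A)^-1 = (e_A)^2 * rho(e_A) with (e_A)^2 = +1 or -1, so the coefficient of e_A in the preimage is (e_A)^2 * tr(M rho(e_A))/4.
Nonzero projections over blades of grade <= 2: e1 e2: (e1 e2)^2 = +1, tr(M rho(e1 e2)) = -3, coefficient -3/4; e2 e4: (e2 e4)^2 = -1, tr(M rho(e2 e4)) = -8/5, coefficient 2/5; e3 e4: (e3 e4)^2 = -1, tr(M rho(e3 e4)) = 36/5, coefficient -9/5. Every other blade of grade <= 2 projects to 0.
Answer: -3/4*e1 e2 + 2/5*e2 e4 - 9/5*e3 e4


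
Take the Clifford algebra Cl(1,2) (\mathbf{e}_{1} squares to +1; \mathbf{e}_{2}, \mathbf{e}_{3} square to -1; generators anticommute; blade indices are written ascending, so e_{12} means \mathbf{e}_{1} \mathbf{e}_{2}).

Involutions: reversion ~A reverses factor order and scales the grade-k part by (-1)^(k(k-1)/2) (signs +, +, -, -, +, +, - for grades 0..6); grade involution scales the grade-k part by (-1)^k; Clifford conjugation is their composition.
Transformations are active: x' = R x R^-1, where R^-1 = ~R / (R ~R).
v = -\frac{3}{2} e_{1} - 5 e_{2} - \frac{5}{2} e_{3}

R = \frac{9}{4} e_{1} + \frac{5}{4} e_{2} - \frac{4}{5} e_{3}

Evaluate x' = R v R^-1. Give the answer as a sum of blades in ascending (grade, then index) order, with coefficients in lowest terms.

~R = \frac{9}{4} e_{1} + \frac{5}{4} e_{2} - \frac{4}{5} e_{3}, and R ~R = \frac{143}{50}, so R^-1 = ~R / (\frac{143}{50}).
R v = \frac{7}{8} - \frac{75}{8} e_{12} - \frac{273}{40} e_{13} - \frac{57}{8} e_{23}
Answer: \frac{3291}{1144} e_{1} + \frac{6595}{1144} e_{2} + \frac{575}{286} e_{3}


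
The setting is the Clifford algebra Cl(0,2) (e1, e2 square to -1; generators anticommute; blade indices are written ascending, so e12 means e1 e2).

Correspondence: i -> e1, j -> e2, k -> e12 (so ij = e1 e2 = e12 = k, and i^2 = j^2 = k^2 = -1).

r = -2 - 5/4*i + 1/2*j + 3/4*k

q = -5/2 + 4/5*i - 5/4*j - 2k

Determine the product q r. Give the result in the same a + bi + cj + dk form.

In blades: q = -5/2 + 4/5*e1 - 5/4*e2 - 2*e12, r = -2 - 5/4*e1 + 1/2*e2 + 3/4*e12.
Distribute q over r term by term (generator squares from the signature, products reordered to ascending indices): (-5/2)*r = 5 + 25/8*e1 - 5/4*e2 - 15/8*e12; (4/5*e1)*r = 1 - 8/5*e1 - 3/5*e2 + 2/5*e12; (-5/4*e2)*r = 5/8 - 15/16*e1 + 5/2*e2 - 25/16*e12; (-2*e12)*r = 3/2 + e1 + 5/2*e2 + 4*e12.
Sum: 65/8 + 127/80*e1 + 63/20*e2 + 77/80*e12; translating back through the correspondence:
Answer: 65/8 + 127/80*i + 63/20*j + 77/80*k


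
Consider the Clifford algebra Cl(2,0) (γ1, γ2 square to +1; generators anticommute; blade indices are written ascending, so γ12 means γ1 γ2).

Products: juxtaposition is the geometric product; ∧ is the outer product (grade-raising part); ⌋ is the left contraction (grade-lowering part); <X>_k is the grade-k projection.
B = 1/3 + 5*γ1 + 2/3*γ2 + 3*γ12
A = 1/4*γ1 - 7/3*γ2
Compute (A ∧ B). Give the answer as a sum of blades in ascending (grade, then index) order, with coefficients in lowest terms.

step 1: 1/12*γ1 - 7/9*γ2 + 71/6*γ12
Answer: 1/12*γ1 - 7/9*γ2 + 71/6*γ12


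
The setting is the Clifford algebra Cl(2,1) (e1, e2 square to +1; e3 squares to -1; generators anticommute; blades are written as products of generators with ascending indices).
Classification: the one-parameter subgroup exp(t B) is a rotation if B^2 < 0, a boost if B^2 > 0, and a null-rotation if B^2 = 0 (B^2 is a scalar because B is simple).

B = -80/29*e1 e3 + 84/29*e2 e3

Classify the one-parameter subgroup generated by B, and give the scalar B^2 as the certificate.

B^2 term by term: the squares give (-80/29)^2*(e1 e3)^2 + (84/29)^2*(e2 e3)^2 = 6400/841*(+1) + 7056/841*(+1) = 16 (each basis 2-blade squares to minus the product of its generators' squares); cross terms between blades sharing an index anticommute and cancel. So B^2 = 16.
Answer: boost, certificate B^2 = 16. The scalar 16 is the complete invariant here: its sign names the subgroup type.


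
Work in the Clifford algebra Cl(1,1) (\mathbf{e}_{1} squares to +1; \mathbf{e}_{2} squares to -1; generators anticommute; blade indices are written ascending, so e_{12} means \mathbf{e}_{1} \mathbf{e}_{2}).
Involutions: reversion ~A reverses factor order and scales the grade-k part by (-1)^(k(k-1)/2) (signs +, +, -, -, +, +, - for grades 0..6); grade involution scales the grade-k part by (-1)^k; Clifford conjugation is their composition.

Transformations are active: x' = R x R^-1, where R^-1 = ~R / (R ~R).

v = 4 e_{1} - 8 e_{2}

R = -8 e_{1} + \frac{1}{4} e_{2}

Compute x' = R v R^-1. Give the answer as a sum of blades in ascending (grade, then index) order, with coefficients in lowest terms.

~R = -8 e_{1} + \frac{1}{4} e_{2}, and R ~R = \frac{1023}{16}, so R^-1 = ~R / (\frac{1023}{16}).
R v = -30 + 63 e_{12}
Answer: \frac{1196}{341} e_{1} + \frac{2648}{341} e_{2}


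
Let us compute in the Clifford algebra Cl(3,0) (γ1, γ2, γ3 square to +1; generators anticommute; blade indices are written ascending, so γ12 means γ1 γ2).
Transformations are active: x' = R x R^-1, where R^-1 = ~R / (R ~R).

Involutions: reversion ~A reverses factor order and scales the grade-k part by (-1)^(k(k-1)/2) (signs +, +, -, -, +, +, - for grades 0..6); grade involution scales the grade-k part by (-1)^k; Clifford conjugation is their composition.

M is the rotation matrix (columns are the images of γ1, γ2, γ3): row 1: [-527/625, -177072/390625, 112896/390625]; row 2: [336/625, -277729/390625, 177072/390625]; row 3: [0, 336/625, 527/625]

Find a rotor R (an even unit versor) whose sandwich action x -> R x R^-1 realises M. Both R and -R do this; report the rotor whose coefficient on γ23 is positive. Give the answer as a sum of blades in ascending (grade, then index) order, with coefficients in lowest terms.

Method: write R = a + b12*γ12 + b13*γ13 + b23*γ23 with a^2 + b12^2 + b13^2 + b23^2 = 1 (so R^-1 = ~R). Expanding the columns R e_j ~R gives tr M = 4a^2 - 1 and, from the antisymmetric part, M21 - M12 = -4a*b12, M13 - M31 = 4a*b13, M32 - M23 = -4a*b23.
Here tr M = -277729/390625, so a^2 = (1 + tr M)/4 = 28224/390625 and a = ±168/625. Taking a = 168/625: M21 - M12 = 387072/390625, M13 - M31 = 112896/390625, M32 - M23 = 32928/390625, giving b12 = -576/625, b13 = 168/625, b23 = -49/625, i.e. R = 168/625 - 576/625*γ12 + 168/625*γ13 - 49/625*γ23.
Its γ23 coefficient is negative, so report the other preimage -R.
Answer: -168/625 + 576/625*γ12 - 168/625*γ13 + 49/625*γ23. Sheet selection: the two-to-one cover makes ±R indistinguishable at the matrix level (trace -277729/390625), so uniqueness comes from the required sign on γ23.


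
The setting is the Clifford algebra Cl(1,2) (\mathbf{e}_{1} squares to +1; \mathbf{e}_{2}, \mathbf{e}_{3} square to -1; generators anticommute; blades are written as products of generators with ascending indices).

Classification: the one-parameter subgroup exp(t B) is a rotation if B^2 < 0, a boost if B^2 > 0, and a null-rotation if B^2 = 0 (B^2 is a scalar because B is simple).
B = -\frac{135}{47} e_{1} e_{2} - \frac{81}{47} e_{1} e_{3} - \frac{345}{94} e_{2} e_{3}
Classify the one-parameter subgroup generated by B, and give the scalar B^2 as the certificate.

B^2 term by term: the squares give (-\frac{135}{47})^2*(e_{1} e_{2})^2 + (-\frac{81}{47})^2*(e_{1} e_{3})^2 + (-\frac{345}{94})^2*(e_{2} e_{3})^2 = \frac{18225}{2209}*(+1) + \frac{6561}{2209}*(+1) + \frac{119025}{8836}*(-1) = -\frac{9}{4} (each basis 2-blade squares to minus the product of its generators' squares); cross terms between blades sharing an index anticommute and cancel. So B^2 = -\frac{9}{4}.
Answer: rotation, certificate B^2 = -\frac{9}{4}. Key observation: B^2 = -\frac{9}{4} is a conjugation invariant, so its sign decides the class regardless of the surface form of B.


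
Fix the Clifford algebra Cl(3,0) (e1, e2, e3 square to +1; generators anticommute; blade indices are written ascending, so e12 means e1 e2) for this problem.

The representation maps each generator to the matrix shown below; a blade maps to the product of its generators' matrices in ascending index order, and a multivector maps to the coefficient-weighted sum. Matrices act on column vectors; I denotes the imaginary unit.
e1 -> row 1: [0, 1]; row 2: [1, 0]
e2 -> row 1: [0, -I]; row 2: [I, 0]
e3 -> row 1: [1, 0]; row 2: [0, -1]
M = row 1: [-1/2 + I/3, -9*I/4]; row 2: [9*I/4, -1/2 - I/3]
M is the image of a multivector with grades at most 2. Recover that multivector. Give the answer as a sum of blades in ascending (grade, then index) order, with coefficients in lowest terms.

Method: 1, rho(e1), rho(e2), rho(e3) form a trace-orthogonal basis of the 2x2 complex matrices (tr(X Y) = 2 if X = Y, else 0), so M = m0*1 + m1*rho(e1) + m2*rho(e2) + m3*rho(e3) with m0 = tr(M)/2 = -1/2, m1 = tr(M rho(e1))/2 = 0, m2 = tr(M rho(e2))/2 = 9/4, m3 = tr(M rho(e3))/2 = I/3.
Multiplying table entries, the bivector images are rho(e12) = I*rho(e3), rho(e13) = -I*rho(e2), rho(e23) = I*rho(e1); with real blade coefficients the real parts of m0..m3 are the coefficients of 1, e1, e2, e3 and the imaginary parts give the bivectors (e23: Im m1, e13: -Im m2, e12: Im m3).
Answer: -1/2 + 9/4*e2 + 1/3*e12


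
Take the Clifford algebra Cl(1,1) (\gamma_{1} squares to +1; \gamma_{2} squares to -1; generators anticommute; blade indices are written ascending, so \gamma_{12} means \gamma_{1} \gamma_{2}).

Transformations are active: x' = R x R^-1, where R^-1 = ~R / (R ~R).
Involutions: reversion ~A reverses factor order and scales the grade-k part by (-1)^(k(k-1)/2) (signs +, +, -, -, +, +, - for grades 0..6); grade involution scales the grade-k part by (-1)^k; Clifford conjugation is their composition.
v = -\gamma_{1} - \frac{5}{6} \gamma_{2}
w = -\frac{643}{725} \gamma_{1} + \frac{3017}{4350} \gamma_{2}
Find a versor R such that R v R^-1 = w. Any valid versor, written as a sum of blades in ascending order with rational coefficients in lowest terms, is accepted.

Equal squares first: v^2 = w^2 = \frac{11}{36}. Then v + w = -\frac{1368}{725} \gamma_{1} - \frac{304}{2175} \gamma_{2} is a versor taking v to w, provided it is invertible.
Answer: -\frac{1368}{725} \gamma_{1} - \frac{304}{2175} \gamma_{2}


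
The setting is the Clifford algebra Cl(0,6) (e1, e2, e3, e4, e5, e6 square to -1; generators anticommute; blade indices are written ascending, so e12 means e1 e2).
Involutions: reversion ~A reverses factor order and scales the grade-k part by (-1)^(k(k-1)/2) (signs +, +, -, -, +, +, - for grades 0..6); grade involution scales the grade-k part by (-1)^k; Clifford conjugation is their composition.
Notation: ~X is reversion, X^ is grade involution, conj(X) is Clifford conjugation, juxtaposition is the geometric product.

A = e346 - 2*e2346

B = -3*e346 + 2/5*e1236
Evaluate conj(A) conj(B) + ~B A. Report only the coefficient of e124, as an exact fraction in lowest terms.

first term: -3 + 6*e2 - 4/5*e14 + 2/5*e124
second term: 3 + 6*e2 + 4/5*e14 + 2/5*e124
Answer: 4/5


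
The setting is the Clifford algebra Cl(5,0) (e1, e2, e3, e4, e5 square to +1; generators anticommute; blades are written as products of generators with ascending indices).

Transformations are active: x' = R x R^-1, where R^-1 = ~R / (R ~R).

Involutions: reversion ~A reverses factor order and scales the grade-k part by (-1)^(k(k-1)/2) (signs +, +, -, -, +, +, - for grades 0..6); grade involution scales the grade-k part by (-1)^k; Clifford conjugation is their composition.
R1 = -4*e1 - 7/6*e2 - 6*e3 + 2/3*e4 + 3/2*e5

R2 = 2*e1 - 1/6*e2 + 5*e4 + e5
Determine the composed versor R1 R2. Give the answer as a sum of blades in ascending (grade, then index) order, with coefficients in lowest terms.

Distribute over the terms of R2 (each basis-blade product reordered to ascending indices, repeated generators contracted through their squares):
R1 (2*e1) = -8 + 7/3*e1 e2 + 12*e1 e3 - 4/3*e1 e4 - 3*e1 e5
R1 (-1/6*e2) = 7/36 + 2/3*e1 e2 - e2 e3 + 1/9*e2 e4 + 1/4*e2 e5
R1 (5*e4) = 10/3 - 20*e1 e4 - 35/6*e2 e4 - 30*e3 e4 - 15/2*e4 e5
R1 (e5) = 3/2 - 4*e1 e5 - 7/6*e2 e5 - 6*e3 e5 + 2/3*e4 e5
Summing the partial products and collecting blades:
Answer: -107/36 + 3*e1 e2 + 12*e1 e3 - 64/3*e1 e4 - 7*e1 e5 - e2 e3 - 103/18*e2 e4 - 11/12*e2 e5 - 30*e3 e4 - 6*e3 e5 - 41/6*e4 e5


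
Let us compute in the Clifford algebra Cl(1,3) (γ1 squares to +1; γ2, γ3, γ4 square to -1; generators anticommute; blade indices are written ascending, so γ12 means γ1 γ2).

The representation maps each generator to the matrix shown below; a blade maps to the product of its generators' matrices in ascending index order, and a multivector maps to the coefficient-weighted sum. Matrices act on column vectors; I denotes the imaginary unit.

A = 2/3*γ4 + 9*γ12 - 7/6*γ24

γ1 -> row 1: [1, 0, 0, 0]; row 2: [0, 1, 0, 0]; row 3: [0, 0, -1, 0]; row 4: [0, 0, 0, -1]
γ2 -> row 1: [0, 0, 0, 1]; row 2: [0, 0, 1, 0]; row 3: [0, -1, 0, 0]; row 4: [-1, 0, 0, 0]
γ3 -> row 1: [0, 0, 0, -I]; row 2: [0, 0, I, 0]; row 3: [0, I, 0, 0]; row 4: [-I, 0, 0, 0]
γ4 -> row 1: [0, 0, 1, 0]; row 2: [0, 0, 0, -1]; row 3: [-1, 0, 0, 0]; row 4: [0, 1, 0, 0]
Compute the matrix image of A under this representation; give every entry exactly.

Bivector images (products of the table entries): rho(γ12) = rho(γ1)rho(γ2) = row 1: [0, 0, 0, 1]; row 2: [0, 0, 1, 0]; row 3: [0, 1, 0, 0]; row 4: [1, 0, 0, 0]; rho(γ24) = rho(γ2)rho(γ4) = row 1: [0, 1, 0, 0]; row 2: [-1, 0, 0, 0]; row 3: [0, 0, 0, 1]; row 4: [0, 0, -1, 0].
M = (2/3)*rho(γ4) + (9)*rho(γ12) + (-7/6)*rho(γ24), summed entrywise:
Answer: row 1: [0, -7/6, 2/3, 9]; row 2: [7/6, 0, 9, -2/3]; row 3: [-2/3, 9, 0, -7/6]; row 4: [9, 2/3, 7/6, 0]


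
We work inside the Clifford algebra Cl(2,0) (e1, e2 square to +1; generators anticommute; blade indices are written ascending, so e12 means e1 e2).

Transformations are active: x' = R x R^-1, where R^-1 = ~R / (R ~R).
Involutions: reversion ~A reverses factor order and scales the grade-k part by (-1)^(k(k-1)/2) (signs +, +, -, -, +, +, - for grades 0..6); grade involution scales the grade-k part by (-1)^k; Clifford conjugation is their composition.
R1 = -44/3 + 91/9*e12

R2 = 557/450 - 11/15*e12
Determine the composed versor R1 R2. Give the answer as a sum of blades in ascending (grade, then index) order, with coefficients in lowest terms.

Distribute over the terms of R1 (each basis-blade product reordered to ascending indices, repeated generators contracted through their squares):
(-44/3) R2 = -12254/675 + 484/45*e12
(91/9*e12) R2 = 1001/135 + 50687/4050*e12
Summing the partial products and collecting blades:
Answer: -7249/675 + 94247/4050*e12


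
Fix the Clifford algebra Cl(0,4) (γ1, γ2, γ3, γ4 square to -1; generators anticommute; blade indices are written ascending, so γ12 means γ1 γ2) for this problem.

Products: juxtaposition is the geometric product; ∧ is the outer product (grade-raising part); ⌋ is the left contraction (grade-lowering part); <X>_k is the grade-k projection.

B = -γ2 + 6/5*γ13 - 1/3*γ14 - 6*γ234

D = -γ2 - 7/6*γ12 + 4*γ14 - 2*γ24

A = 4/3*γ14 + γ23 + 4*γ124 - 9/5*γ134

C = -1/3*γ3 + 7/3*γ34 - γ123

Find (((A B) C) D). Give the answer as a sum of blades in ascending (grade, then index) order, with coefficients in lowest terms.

step 1: 4/9 - 4/3*γ2 - 2/5*γ3 + 204/25*γ4 - 12*γ12 - 24*γ13 - 4*γ14 - 8/5*γ34 + 8*γ123 + 4/3*γ124 + 24/5*γ234 + 22/15*γ1234
step 2: -22/5 - 8*γ1 + 64/5*γ2 + 4652/675*γ3 + 44/15*γ4 - 52/45*γ12 - 8*γ13 + 256/5*γ14 + 4/9*γ23 - 8/5*γ24 + 1636/675*γ34 + 20/3*γ123 - 158/9*γ124 - 4/3*γ134 + 8/9*γ234 - 4364/225*γ1234
step 3: -26534/135 - 592/15*γ1 - 3646/45*γ2 + 2/9*γ3 + 5227/135*γ4 - 1243/15*γ12 + 986/45*γ13 - 22/45*γ14 + 53992/675*γ23 + 3008/45*γ24 - 36874/675*γ34 - 30682/2025*γ123 + 566/45*γ124 - 184/3*γ134 - 3794/225*γ234 - 31826/2025*γ1234
Answer: -26534/135 - 592/15*γ1 - 3646/45*γ2 + 2/9*γ3 + 5227/135*γ4 - 1243/15*γ12 + 986/45*γ13 - 22/45*γ14 + 53992/675*γ23 + 3008/45*γ24 - 36874/675*γ34 - 30682/2025*γ123 + 566/45*γ124 - 184/3*γ134 - 3794/225*γ234 - 31826/2025*γ1234


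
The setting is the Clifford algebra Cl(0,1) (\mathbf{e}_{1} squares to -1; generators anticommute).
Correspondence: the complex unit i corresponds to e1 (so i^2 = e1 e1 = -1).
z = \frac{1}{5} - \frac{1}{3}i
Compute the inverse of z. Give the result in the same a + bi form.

In blades: z = \frac{1}{5} - \frac{1}{3} e_{1}.
With qbar = \frac{1}{5} + \frac{1}{3} e_{1} (scalar fixed, mapped units negated), z qbar = \frac{34}{225} (the sum of squared coefficients), so z^-1 = qbar / (\frac{34}{225}) = \frac{45}{34} + \frac{75}{34} e_{1}; translating back:
Answer: \frac{45}{34} + \frac{75}{34}i


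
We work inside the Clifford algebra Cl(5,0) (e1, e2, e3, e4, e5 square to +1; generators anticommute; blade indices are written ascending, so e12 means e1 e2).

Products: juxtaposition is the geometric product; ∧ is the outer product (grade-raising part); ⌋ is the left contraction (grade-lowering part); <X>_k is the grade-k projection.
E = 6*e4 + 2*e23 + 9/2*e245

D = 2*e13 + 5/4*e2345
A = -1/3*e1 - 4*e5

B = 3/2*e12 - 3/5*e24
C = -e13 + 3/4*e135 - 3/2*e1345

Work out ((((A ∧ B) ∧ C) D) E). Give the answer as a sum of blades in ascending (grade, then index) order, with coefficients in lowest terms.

step 1: 1/5*e124 - 6*e125 + 12/5*e245
step 2: 12/5*e12345
step 3: 3*e1 + 24/5*e245
step 4: -108/5 + 18*e14 - 144/5*e25 + 6*e123 + 48/5*e345 + 27/2*e1245
Answer: -108/5 + 18*e14 - 144/5*e25 + 6*e123 + 48/5*e345 + 27/2*e1245


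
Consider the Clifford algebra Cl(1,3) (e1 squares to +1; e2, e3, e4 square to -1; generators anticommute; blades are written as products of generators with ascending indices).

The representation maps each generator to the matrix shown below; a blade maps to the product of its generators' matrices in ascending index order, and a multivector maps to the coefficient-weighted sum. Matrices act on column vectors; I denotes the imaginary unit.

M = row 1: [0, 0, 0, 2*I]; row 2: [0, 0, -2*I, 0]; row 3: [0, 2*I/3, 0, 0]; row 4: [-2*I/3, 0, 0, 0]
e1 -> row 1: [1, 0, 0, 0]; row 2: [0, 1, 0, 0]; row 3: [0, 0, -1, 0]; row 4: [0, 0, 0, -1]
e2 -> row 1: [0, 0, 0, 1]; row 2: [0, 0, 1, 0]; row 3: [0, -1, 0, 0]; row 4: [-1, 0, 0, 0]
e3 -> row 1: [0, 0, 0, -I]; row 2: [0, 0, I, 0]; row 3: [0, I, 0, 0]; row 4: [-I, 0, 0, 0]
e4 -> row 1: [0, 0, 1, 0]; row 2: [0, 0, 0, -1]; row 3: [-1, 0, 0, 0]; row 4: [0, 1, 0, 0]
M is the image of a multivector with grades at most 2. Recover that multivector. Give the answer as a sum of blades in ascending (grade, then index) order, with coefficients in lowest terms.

Method: the blade images are trace-orthogonal — tr(rho(e_A) rho(e_B)^-1) = 4 if A = B and 0 otherwise — and rho(e_A)^-1 = (e_A)^2 * rho(e_A) with (e_A)^2 = +1 or -1, so the coefficient of e_A in the preimage is (e_A)^2 * tr(M rho(e_A))/4.
Nonzero projections over blades of grade <= 2: e3: (e3)^2 = -1, tr(M rho(e3)) = 8/3, coefficient -2/3; e1 e3: (e1 e3)^2 = +1, tr(M rho(e1 e3)) = -16/3, coefficient -4/3. Every other blade of grade <= 2 projects to 0.
Answer: -2/3*e3 - 4/3*e1 e3


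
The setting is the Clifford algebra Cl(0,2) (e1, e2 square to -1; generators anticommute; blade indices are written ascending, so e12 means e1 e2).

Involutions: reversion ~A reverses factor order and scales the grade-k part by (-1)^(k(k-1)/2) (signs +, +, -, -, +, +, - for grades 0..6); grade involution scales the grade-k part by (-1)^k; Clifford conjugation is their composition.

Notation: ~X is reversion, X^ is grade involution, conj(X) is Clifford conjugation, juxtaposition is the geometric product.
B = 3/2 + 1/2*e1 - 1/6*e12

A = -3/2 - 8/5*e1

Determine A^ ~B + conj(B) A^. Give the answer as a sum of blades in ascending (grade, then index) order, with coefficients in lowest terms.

first term: -61/20 + 33/20*e1 - 4/15*e2 - 1/4*e12
second term: -29/20 + 63/20*e1 + 4/15*e2 - 1/4*e12
Answer: -9/2 + 24/5*e1 - 1/2*e12


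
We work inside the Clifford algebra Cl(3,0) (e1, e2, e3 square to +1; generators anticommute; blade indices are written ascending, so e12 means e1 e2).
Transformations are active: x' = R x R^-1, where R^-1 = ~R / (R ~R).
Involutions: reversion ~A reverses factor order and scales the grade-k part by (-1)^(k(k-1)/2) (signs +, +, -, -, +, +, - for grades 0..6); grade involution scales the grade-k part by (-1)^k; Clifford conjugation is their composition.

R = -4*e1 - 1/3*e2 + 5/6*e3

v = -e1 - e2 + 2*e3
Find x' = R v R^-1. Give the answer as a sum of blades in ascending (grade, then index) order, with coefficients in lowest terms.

~R = -4*e1 - 1/3*e2 + 5/6*e3, and R ~R = 605/36, so R^-1 = ~R / (605/36).
R v = 6 + 11/3*e12 - 43/6*e13 + 1/6*e23
Answer: -1123/605*e1 + 461/605*e2 - 170/121*e3


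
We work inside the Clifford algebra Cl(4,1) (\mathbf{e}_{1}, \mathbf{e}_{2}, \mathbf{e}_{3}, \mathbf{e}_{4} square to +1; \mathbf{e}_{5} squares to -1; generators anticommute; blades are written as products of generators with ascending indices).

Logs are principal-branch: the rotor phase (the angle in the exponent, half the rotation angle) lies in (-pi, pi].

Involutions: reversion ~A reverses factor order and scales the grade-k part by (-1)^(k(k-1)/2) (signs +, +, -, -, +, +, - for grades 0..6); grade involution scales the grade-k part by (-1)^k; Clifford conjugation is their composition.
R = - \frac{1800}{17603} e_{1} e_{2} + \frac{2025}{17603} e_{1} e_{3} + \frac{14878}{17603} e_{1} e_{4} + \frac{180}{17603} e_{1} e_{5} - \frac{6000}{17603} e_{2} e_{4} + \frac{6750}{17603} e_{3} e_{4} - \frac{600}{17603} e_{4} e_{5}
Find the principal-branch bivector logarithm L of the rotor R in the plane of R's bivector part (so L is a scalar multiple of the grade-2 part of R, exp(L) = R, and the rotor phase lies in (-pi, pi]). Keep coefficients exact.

The scalar part of R is 0, and that scalar determines the rotor phase on the principal branch; recovering the unit plane as bivector-part over sine of the phase gives L = phase * plane.
Concretely: cos(phase) = 0 gives phase = ±\frac{\pi}{2}, and since phase/sin(phase) is even the sign is immaterial: L = (phase/sin(phase)) * <R>_2 = (\frac{\pi}{2}) * <R>_2.
Answer: - \frac{900 \pi}{17603} e_{1} e_{2} + \frac{2025 \pi}{35206} e_{1} e_{3} + \frac{7439 \pi}{17603} e_{1} e_{4} + \frac{90 \pi}{17603} e_{1} e_{5} - \frac{3000 \pi}{17603} e_{2} e_{4} + \frac{3375 \pi}{17603} e_{3} e_{4} - \frac{300 \pi}{17603} e_{4} e_{5}


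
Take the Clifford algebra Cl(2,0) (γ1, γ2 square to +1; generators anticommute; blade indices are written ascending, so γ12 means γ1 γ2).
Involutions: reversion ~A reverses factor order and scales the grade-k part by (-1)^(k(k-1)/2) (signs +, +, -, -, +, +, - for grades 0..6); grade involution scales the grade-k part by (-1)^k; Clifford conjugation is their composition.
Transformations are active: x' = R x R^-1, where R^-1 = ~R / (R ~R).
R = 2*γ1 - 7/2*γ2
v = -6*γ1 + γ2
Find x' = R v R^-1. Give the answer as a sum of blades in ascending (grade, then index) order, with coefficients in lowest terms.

~R = 2*γ1 - 7/2*γ2, and R ~R = 65/4, so R^-1 = ~R / (65/4).
R v = -31/2 - 19*γ12
Answer: 142/65*γ1 + 369/65*γ2


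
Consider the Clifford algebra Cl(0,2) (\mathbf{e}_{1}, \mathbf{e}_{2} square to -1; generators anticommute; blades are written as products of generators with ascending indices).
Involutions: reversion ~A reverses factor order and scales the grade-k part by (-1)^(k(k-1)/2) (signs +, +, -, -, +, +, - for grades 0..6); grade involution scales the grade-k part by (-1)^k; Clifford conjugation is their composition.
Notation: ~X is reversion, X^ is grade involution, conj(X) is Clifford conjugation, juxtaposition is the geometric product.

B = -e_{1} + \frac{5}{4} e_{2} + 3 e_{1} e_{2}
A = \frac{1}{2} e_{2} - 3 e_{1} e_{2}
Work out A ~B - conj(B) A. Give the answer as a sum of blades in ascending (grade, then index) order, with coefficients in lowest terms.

first term: -\frac{77}{8} + \frac{9}{4} e_{1} + 3 e_{2} + \frac{1}{2} e_{1} e_{2}
second term: -\frac{67}{8} + \frac{21}{4} e_{1} + 3 e_{2} + \frac{1}{2} e_{1} e_{2}
Answer: -\frac{5}{4} - 3 e_{1}


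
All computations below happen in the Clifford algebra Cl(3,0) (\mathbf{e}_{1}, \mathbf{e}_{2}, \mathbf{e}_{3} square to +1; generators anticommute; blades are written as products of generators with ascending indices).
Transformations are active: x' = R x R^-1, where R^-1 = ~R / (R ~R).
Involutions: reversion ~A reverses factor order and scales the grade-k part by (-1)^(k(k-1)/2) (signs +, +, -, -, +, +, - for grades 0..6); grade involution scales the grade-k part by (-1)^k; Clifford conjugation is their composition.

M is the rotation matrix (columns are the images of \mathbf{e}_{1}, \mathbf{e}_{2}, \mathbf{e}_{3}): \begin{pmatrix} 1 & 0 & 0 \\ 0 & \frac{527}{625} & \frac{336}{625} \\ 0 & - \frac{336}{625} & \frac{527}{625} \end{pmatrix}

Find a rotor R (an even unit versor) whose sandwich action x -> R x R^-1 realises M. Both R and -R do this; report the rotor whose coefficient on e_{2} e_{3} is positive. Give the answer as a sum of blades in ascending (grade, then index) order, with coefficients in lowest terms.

Method: write R = a + b12*e_{1} e_{2} + b13*e_{1} e_{3} + b23*e_{2} e_{3} with a^2 + b12^2 + b13^2 + b23^2 = 1 (so R^-1 = ~R). Expanding the columns R e_j ~R gives tr M = 4a^2 - 1 and, from the antisymmetric part, M21 - M12 = -4a*b12, M13 - M31 = 4a*b13, M32 - M23 = -4a*b23.
Here tr M = \frac{1679}{625}, so a^2 = (1 + tr M)/4 = \frac{576}{625} and a = ±\frac{24}{25}. Taking a = \frac{24}{25}: M21 - M12 = 0, M13 - M31 = 0, M32 - M23 = -\frac{672}{625}, giving b12 = 0, b13 = 0, b23 = \frac{7}{25}, i.e. R = \frac{24}{25} + \frac{7}{25} e_{2} e_{3}.
Its e_{2} e_{3} coefficient is already positive.
Answer: \frac{24}{25} + \frac{7}{25} e_{2} e_{3}. Why the constraint matters: R and -R act identically through the sandwich — M has trace \frac{1679}{625} either way — so only the sign condition on e_{2} e_{3} picks one of the two preimages.


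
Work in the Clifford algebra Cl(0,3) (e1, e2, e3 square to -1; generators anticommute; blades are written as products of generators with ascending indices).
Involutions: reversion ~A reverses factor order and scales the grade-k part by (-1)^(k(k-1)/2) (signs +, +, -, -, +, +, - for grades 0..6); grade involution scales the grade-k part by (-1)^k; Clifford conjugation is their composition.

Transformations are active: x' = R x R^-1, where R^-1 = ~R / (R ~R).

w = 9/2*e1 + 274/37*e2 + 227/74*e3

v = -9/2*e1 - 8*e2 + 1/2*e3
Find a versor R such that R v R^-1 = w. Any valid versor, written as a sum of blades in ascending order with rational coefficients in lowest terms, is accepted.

Here q(v) = q(w) = -169/2; the classical choice R = v + w = -22/37*e2 + 132/37*e3 then realises v -> w under the sandwich.
Answer: -22/37*e2 + 132/37*e3


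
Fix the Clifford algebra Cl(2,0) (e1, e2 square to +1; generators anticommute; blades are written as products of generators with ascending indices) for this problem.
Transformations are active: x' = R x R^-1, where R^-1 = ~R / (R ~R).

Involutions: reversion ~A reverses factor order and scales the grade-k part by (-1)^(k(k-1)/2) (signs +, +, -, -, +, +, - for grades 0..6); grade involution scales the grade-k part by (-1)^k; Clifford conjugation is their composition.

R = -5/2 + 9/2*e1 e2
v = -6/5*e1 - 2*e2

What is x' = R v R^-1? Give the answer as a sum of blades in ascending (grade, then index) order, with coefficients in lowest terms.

~R = -5/2 - 9/2*e1 e2, and R ~R = 53/2, so R^-1 = ~R / (53/2).
R v = -6*e1 + 52/5*e2
Answer: 618/265*e1 + 2/53*e2
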